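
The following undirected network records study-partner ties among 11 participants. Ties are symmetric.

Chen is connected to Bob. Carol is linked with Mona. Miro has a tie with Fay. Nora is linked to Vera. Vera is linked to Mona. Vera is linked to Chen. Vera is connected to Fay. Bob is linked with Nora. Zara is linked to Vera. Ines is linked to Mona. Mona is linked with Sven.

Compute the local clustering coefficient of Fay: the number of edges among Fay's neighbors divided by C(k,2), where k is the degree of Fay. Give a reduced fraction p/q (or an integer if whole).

Fay's neighbors: Miro and Vera (k = 2).
Possible neighbor pairs: C(2,2) = 1. Edges among them: none → e = 0.
Clustering(Fay) = 0/1.

0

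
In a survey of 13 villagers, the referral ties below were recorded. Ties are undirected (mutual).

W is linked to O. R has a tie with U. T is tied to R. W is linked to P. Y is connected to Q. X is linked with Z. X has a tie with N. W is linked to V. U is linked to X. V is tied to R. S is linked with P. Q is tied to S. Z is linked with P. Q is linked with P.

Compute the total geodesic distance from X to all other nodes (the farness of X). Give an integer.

Distances from X: N:1, O:4, P:2, Q:3, R:2, S:3, T:3, U:1, V:3, W:3, Y:4, Z:1.
Sum = 1 + 4 + 2 + 3 + 2 + 3 + 3 + 1 + 3 + 3 + 4 + 1 = 30.

30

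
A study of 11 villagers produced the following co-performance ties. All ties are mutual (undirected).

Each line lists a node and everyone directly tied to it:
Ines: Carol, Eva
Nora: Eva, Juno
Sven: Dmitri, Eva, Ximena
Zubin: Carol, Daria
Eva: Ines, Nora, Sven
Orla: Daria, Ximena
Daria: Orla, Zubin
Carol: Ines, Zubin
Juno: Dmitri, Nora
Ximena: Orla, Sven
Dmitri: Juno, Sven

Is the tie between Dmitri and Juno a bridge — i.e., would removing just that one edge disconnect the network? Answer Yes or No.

No

Even without that edge, Dmitri still reaches Juno via Dmitri – Sven – Eva – Nora – Juno, so the network stays connected. Not a bridge.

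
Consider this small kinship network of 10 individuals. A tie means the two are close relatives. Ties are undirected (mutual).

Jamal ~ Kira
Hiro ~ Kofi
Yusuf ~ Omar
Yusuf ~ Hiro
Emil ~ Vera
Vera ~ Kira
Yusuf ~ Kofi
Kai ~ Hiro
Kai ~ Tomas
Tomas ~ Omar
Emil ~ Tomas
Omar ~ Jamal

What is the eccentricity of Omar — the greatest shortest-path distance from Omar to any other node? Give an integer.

Distances from Omar: Emil:2, Hiro:2, Jamal:1, Kai:2, Kira:2, Kofi:2, Tomas:1, Vera:3, Yusuf:1.
The largest is 3 (to Vera), so the eccentricity of Omar is 3.

3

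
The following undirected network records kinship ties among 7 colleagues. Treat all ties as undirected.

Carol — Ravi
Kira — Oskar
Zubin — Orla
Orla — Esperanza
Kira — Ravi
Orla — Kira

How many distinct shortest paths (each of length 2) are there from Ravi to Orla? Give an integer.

The shortest distance is 2, and the only length-2 path is Ravi–Kira–Orla. So there is exactly 1 shortest path.

1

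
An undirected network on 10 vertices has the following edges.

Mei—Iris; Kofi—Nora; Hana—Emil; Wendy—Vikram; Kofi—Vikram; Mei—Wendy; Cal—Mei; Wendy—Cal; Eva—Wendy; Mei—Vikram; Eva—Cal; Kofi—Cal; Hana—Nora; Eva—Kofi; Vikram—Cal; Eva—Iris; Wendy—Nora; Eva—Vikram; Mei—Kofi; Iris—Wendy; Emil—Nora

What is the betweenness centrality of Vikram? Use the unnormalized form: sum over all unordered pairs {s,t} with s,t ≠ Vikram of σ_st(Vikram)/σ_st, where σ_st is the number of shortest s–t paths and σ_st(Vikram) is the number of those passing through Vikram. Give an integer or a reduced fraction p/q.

2/5

Pairs whose geodesics pass through Vikram — Eva–Mei: 1/5; Kofi–Wendy: 1/5.
All other pairs contribute 0.
Summing the contributions gives betweenness(Vikram) = 2/5.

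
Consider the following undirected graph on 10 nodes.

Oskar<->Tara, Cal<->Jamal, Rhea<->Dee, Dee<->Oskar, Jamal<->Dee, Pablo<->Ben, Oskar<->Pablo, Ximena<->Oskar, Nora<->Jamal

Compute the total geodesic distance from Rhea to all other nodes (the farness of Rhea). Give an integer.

Distances from Rhea: Ben:4, Cal:3, Dee:1, Jamal:2, Nora:3, Oskar:2, Pablo:3, Tara:3, Ximena:3.
Sum = 4 + 3 + 1 + 2 + 3 + 2 + 3 + 3 + 3 = 24.

24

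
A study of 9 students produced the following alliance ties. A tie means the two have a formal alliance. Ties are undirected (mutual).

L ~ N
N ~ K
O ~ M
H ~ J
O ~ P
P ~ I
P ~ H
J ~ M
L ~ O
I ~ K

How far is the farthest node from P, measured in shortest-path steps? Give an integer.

Distances from P: H:1, I:1, J:2, K:2, L:2, M:2, N:3, O:1.
The largest is 3 (to N), so the eccentricity of P is 3.

3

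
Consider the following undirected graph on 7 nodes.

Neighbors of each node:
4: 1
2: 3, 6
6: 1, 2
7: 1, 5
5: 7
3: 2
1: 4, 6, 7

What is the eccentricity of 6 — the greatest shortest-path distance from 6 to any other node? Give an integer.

Distances from 6: 1:1, 2:1, 3:2, 4:2, 5:3, 7:2.
The largest is 3 (to 5), so the eccentricity of 6 is 3.

3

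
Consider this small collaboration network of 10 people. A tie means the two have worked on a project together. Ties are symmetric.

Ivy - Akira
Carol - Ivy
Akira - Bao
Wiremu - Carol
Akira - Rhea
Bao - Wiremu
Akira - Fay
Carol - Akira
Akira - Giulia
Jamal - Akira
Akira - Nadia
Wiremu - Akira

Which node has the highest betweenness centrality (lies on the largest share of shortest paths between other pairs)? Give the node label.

Akira

Unnormalized betweenness of each node: Akira:32, Bao:0, Carol:1/2, Fay:0, Giulia:0, Ivy:0, Jamal:0, Nadia:0, Rhea:0, Wiremu:1/2.
Akira has the largest value, 32, making it the main broker — the node through which the most shortest paths run.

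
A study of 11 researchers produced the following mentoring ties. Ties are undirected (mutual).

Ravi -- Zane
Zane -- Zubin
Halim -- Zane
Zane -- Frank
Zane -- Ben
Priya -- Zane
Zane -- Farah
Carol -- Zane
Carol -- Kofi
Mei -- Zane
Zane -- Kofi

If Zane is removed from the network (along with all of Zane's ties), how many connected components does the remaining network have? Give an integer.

Without Zane, the remaining ties split the others into: {Mei}; {Halim}; {Ben}; {Carol, Kofi}; {Farah}; {Priya}; {Frank}; {Ravi}; {Zubin}.
That's 9 separate components.

9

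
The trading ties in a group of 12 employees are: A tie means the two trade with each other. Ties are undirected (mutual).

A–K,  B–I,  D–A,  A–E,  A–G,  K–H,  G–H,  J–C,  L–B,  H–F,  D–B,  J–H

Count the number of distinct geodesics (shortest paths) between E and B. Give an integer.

The shortest distance is 3, and the only length-3 path is E–A–D–B. So there is exactly 1 shortest path.

1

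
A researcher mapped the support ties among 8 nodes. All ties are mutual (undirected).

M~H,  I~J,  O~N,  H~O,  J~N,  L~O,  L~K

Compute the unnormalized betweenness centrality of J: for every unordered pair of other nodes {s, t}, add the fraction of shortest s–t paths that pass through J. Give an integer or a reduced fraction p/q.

Pairs whose geodesics pass through J — K–I: 1; O–I: 1; I–H: 1; I–L: 1; I–N: 1; I–M: 1.
All other pairs contribute 0.
Summing the contributions gives betweenness(J) = 6.

6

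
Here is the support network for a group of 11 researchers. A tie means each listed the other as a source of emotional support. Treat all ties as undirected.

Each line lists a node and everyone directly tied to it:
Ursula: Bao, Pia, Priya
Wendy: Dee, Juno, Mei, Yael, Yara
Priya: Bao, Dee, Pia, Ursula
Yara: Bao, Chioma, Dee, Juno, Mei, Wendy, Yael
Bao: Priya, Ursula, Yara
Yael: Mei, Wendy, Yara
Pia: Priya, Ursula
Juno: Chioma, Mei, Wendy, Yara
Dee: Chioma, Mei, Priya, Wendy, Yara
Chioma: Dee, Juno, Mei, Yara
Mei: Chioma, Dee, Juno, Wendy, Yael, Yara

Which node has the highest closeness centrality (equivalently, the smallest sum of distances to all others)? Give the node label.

Farness (sum of distances to all others) for each node — Bao:17, Chioma:18, Dee:15, Juno:20, Mei:16, Pia:26, Priya:18, Ursula:22, Wendy:17, Yael:21, Yara:14.
The smallest farness is 14, for Yara, so Yara has the highest closeness.

Yara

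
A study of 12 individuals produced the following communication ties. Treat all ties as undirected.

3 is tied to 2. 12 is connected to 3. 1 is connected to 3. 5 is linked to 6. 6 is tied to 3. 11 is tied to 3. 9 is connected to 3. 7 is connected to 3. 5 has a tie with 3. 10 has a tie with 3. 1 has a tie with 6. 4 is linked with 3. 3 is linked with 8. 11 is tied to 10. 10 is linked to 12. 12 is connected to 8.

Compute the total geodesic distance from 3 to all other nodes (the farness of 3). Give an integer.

11

Distances from 3: 1:1, 2:1, 4:1, 5:1, 6:1, 7:1, 8:1, 9:1, 10:1, 11:1, 12:1.
Sum = 1 + 1 + 1 + 1 + 1 + 1 + 1 + 1 + 1 + 1 + 1 = 11.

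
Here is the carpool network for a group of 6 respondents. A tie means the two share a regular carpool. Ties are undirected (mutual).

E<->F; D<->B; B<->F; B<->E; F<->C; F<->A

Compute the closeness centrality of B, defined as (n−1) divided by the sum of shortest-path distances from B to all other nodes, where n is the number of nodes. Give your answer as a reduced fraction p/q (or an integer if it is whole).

5/7

Distances from B: A:2, C:2, D:1, E:1, F:1. Sum = 7.
n = 6, so closeness = 5/7.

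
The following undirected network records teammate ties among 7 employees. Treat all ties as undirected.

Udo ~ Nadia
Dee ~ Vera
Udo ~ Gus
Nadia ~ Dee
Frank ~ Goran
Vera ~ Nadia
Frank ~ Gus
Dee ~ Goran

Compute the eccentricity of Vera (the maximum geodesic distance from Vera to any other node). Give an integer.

Distances from Vera: Dee:1, Frank:3, Goran:2, Gus:3, Nadia:1, Udo:2.
The largest is 3 (to Frank and Gus), so the eccentricity of Vera is 3.

3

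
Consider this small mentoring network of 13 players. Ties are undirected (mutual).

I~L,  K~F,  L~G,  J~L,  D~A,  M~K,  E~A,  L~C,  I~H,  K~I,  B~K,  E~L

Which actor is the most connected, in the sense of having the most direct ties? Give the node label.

L

Degrees — A:2, B:1, C:1, D:1, E:2, F:1, G:1, H:1, I:3, J:1, K:4, L:5, M:1.
The maximum is 5, attained only by L.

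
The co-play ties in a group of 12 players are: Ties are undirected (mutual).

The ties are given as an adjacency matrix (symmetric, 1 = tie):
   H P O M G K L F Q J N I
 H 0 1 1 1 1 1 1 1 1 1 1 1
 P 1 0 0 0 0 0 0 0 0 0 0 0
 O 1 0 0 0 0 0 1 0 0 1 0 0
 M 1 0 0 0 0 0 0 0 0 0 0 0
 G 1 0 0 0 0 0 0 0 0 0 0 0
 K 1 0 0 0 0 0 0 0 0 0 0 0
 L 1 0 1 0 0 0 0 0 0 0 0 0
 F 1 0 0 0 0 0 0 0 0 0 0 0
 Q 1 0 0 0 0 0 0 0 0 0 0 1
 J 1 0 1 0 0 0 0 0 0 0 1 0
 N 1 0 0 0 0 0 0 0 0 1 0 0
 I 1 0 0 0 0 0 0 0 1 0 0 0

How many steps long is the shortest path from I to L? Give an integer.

2

One shortest route is I – H – L, which uses 2 edges, and I and L are not directly tied, so nothing shorter exists. So d(I,L) = 2.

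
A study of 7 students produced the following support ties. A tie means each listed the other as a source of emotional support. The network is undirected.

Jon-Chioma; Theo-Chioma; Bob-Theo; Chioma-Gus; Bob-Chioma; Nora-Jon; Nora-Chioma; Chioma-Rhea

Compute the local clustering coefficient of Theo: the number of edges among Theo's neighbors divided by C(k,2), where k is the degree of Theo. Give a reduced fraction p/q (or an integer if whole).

Theo's neighbors: Bob and Chioma (k = 2).
Possible neighbor pairs: C(2,2) = 1. Edges among them: Bob–Chioma → e = 1.
Clustering(Theo) = 1/1.

1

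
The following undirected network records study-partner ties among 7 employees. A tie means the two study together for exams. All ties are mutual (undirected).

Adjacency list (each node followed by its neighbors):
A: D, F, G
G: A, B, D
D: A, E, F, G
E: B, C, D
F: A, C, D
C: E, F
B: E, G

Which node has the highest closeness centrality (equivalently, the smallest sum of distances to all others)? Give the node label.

Farness (sum of distances to all others) for each node — A:9, B:11, C:11, D:8, E:9, F:10, G:10.
The smallest farness is 8, for D, so D has the highest closeness.

D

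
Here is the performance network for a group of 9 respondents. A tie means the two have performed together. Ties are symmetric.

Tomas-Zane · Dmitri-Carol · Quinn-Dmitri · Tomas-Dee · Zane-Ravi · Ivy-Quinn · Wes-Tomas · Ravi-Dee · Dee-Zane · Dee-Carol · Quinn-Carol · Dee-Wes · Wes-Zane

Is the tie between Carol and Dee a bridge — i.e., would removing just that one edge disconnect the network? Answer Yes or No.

Yes

Without the Carol–Dee edge there is no alternate route between Carol and Dee, so the network disconnects. It is a bridge.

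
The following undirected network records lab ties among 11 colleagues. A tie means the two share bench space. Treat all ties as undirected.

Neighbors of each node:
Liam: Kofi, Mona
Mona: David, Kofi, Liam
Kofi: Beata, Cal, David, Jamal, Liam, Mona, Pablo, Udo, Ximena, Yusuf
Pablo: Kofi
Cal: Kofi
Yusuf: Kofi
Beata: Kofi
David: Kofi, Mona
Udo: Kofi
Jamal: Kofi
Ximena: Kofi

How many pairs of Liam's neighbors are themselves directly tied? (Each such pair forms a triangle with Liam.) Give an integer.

1

Liam's neighbors: Kofi and Mona.
Neighbor pairs that are themselves tied: Liam–Kofi–Mona. Each forms one triangle with Liam, for 1 in total.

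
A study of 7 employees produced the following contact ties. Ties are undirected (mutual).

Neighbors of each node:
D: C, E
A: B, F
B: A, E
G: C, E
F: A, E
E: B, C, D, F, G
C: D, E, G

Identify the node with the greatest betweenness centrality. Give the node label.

E

Unnormalized betweenness of each node: A:1/2, B:2, C:1/2, D:0, E:10, F:2, G:0.
E has the largest value, 10, making it the main broker — the node through which the most shortest paths run.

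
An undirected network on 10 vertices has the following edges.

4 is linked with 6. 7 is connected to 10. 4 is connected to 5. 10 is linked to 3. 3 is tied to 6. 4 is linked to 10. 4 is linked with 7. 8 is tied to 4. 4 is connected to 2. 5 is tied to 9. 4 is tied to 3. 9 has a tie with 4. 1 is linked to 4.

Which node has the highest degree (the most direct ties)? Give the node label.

Degrees — 1:1, 2:1, 3:3, 4:9, 5:2, 6:2, 7:2, 8:1, 9:2, 10:3.
The maximum is 9, attained only by 4.

4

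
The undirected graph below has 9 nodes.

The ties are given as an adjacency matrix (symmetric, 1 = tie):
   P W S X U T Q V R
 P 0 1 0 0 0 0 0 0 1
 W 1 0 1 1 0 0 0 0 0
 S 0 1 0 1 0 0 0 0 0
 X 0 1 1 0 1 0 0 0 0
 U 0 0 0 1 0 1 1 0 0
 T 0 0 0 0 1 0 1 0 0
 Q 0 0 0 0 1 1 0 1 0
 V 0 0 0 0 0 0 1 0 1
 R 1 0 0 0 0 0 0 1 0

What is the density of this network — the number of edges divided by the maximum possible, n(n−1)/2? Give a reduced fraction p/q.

There are 11 edges and 9 nodes, so the maximum possible is C(9,2) = 36.
Density = 11/36.

11/36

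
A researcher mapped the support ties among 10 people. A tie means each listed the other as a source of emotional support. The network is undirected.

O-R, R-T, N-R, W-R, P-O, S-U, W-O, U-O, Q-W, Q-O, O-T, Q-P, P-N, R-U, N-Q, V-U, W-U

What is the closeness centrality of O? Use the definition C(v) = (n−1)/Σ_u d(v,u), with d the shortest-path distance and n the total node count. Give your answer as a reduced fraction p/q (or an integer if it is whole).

Distances from O: N:2, P:1, Q:1, R:1, S:2, T:1, U:1, V:2, W:1. Sum = 12.
n = 10, so closeness = 9/12 = 3/4.

3/4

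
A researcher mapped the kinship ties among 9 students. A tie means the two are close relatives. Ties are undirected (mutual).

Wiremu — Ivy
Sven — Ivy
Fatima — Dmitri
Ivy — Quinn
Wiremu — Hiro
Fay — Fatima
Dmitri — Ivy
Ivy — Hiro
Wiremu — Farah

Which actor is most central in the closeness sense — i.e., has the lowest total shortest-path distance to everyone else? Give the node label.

Farness (sum of distances to all others) for each node — Dmitri:15, Farah:23, Fatima:20, Fay:27, Hiro:17, Ivy:12, Quinn:19, Sven:19, Wiremu:16.
The smallest farness is 12, for Ivy, so Ivy has the highest closeness.

Ivy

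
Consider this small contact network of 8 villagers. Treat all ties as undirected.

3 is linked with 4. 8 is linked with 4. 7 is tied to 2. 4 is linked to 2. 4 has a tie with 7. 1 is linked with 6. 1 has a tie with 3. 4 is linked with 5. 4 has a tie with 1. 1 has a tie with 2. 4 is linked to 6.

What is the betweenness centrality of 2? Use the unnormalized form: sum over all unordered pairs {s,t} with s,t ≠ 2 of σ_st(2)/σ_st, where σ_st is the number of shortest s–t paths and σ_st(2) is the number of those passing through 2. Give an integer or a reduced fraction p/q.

Pairs whose geodesics pass through 2 — 1–7: 1/2.
All other pairs contribute 0.
Summing the contributions gives betweenness(2) = 1/2.

1/2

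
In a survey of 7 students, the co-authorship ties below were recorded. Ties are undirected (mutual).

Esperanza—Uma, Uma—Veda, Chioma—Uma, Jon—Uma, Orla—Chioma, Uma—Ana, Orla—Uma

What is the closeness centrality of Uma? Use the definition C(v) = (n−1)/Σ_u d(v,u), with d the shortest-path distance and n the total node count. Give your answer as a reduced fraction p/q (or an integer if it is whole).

Distances from Uma: Ana:1, Chioma:1, Esperanza:1, Jon:1, Orla:1, Veda:1. Sum = 6.
n = 7, so closeness = 6/6 = 1.

1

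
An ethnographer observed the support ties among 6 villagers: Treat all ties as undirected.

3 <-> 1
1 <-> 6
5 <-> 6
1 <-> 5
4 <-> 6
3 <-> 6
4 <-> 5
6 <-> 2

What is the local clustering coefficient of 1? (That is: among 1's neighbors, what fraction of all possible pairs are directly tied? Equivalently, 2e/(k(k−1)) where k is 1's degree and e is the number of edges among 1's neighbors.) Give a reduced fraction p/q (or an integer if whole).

2/3

1's neighbors: 3, 5, and 6 (k = 3).
Possible neighbor pairs: C(3,2) = 3. Edges among them: 3–6, 5–6 → e = 2.
Clustering(1) = 2/3.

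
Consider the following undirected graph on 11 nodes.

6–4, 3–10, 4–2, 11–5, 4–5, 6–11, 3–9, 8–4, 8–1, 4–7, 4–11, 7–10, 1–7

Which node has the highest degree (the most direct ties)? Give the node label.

Degrees — 1:2, 2:1, 3:2, 4:6, 5:2, 6:2, 7:3, 8:2, 9:1, 10:2, 11:3.
The maximum is 6, attained only by 4.

4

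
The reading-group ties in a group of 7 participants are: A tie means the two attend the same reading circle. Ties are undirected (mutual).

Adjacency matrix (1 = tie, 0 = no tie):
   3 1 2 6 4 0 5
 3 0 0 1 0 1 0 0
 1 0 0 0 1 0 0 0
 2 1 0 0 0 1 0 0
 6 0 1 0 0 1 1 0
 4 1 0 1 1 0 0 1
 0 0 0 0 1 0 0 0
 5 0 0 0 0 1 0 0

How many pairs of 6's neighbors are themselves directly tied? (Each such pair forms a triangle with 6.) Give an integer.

6's neighbors are 0, 1, and 4, but none of them are tied to each other, so no triangle contains 6.

0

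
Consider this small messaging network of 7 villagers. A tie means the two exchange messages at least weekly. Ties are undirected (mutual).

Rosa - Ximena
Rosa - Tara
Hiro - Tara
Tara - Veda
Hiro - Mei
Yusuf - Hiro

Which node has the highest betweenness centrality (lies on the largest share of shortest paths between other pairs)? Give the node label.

Tara

Unnormalized betweenness of each node: Hiro:9, Mei:0, Rosa:5, Tara:11, Veda:0, Ximena:0, Yusuf:0.
Tara has the largest value, 11, making it the main broker — the node through which the most shortest paths run.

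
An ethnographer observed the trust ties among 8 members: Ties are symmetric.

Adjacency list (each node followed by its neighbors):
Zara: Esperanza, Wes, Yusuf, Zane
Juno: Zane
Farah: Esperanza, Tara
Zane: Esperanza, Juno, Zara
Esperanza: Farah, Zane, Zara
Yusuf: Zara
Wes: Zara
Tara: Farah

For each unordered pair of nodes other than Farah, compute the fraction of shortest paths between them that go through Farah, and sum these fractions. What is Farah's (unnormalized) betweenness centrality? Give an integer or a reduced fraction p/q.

6

Pairs whose geodesics pass through Farah — Wes–Tara: 1; Zane–Tara: 1; Juno–Tara: 1; Tara–Esperanza: 1; Tara–Zara: 1; Tara–Yusuf: 1.
All other pairs contribute 0.
Summing the contributions gives betweenness(Farah) = 6.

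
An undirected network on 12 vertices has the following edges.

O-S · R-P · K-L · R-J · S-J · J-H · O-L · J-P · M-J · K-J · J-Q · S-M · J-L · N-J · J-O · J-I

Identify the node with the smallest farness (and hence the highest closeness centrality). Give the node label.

Farness (sum of distances to all others) for each node — H:21, I:21, J:11, K:20, L:19, M:20, N:21, O:19, P:20, Q:21, R:20, S:19.
The smallest farness is 11, for J, so J has the highest closeness.

J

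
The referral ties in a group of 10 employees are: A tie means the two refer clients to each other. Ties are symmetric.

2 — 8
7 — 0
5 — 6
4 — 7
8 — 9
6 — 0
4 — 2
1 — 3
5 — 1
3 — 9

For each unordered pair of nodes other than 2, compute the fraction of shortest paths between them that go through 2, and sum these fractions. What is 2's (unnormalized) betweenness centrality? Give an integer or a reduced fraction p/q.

Pairs whose geodesics pass through 2 — 8–6: 1/2; 8–0: 1; 8–7: 1; 8–4: 1; 9–0: 1/2; 9–7: 1; 9–4: 1; 3–7: 1/2; 3–4: 1; 1–4: 1/2.
All other pairs contribute 0.
Summing the contributions gives betweenness(2) = 8.

8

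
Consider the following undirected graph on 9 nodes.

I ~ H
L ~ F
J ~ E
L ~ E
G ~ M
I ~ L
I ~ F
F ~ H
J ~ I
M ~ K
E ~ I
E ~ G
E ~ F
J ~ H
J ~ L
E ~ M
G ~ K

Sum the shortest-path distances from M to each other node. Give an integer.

Distances from M: E:1, F:2, G:1, H:3, I:2, J:2, K:1, L:2.
Sum = 1 + 2 + 1 + 3 + 2 + 2 + 1 + 2 = 14.

14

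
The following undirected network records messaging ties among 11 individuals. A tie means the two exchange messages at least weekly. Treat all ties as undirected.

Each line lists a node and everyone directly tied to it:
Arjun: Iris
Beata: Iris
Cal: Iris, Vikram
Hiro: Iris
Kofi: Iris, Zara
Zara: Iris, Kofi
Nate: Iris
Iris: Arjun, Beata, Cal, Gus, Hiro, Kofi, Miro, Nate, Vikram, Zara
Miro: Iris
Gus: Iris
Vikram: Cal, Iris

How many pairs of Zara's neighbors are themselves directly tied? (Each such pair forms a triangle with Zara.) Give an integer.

1

Zara's neighbors: Iris and Kofi.
Neighbor pairs that are themselves tied: Zara–Iris–Kofi. Each forms one triangle with Zara, for 1 in total.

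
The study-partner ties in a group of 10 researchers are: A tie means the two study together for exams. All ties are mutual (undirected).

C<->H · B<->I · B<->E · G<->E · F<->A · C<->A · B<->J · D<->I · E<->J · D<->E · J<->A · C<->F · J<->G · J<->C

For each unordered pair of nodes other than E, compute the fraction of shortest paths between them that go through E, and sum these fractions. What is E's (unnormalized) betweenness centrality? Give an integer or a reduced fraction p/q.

Pairs whose geodesics pass through E — D–F: 2/2; D–C: 1; D–J: 1; D–G: 1; D–B: 1/2; D–H: 1; D–A: 1; G–B: 1/2; G–I: 2/3.
All other pairs contribute 0.
Summing the contributions gives betweenness(E) = 23/3.

23/3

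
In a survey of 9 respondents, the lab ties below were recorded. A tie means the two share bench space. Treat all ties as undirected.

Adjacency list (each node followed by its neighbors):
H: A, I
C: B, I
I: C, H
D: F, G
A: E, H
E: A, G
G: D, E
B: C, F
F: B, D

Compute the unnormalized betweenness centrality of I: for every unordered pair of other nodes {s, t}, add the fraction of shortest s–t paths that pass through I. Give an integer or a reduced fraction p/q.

Pairs whose geodesics pass through I — F–H: 1; B–H: 1; B–A: 1; C–H: 1; C–A: 1; C–E: 1.
All other pairs contribute 0.
Summing the contributions gives betweenness(I) = 6.

6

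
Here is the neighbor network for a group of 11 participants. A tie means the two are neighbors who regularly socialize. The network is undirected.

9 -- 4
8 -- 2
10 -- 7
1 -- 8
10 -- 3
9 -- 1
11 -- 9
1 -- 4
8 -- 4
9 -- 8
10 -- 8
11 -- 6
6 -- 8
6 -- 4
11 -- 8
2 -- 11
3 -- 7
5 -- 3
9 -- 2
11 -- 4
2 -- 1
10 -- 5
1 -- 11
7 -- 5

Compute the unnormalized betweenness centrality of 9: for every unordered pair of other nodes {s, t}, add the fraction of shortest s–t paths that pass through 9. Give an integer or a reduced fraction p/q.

Pairs whose geodesics pass through 9 — 4–2: 1/4.
All other pairs contribute 0.
Summing the contributions gives betweenness(9) = 1/4.

1/4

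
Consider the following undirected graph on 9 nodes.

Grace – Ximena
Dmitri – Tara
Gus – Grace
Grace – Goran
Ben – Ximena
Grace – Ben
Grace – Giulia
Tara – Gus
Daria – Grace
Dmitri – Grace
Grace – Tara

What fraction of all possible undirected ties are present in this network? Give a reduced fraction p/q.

11/36

There are 11 edges and 9 nodes, so the maximum possible is C(9,2) = 36.
Density = 11/36.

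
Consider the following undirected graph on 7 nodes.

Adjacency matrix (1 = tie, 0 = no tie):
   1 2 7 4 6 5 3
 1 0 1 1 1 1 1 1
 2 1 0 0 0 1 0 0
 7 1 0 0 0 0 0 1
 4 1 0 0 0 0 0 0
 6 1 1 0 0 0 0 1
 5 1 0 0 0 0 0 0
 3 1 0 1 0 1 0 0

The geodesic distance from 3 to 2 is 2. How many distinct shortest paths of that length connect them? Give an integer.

The shortest distance is 2. The length-2 paths are: 3–1–2; 3–6–2.
That gives 2 distinct shortest paths.

2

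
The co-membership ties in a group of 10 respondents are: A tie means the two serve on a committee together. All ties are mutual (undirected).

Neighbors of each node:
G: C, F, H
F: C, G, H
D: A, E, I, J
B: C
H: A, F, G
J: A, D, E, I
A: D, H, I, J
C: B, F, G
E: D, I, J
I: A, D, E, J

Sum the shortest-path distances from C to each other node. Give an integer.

25

Distances from C: A:3, B:1, D:4, E:5, F:1, G:1, H:2, I:4, J:4.
Sum = 3 + 1 + 4 + 5 + 1 + 1 + 2 + 4 + 4 = 25.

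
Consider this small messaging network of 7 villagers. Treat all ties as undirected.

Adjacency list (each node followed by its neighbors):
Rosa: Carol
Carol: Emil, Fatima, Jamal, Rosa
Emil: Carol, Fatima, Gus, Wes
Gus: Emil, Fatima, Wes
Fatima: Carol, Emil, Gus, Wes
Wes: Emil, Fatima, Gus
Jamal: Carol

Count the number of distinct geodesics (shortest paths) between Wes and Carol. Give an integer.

The shortest distance is 2. The length-2 paths are: Wes–Fatima–Carol; Wes–Emil–Carol.
That gives 2 distinct shortest paths.

2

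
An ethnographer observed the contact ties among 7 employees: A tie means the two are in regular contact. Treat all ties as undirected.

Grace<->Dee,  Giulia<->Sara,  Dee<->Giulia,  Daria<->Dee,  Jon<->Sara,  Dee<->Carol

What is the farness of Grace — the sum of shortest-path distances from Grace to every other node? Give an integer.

14

Distances from Grace: Carol:2, Daria:2, Dee:1, Giulia:2, Jon:4, Sara:3.
Sum = 2 + 2 + 1 + 2 + 4 + 3 = 14.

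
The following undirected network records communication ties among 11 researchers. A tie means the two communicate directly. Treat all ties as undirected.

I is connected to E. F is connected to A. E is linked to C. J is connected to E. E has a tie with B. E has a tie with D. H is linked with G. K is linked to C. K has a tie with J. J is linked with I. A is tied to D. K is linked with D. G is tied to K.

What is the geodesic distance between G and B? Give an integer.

One shortest route is G – K – J – E – B, which uses 4 edges, and at distance 3 from G we only reach {A, E, I}, which does not include B. So d(G,B) = 4.

4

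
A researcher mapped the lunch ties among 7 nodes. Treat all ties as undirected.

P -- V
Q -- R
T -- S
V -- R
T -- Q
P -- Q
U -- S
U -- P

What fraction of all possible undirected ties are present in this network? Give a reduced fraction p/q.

There are 8 edges and 7 nodes, so the maximum possible is C(7,2) = 21.
Density = 8/21.

8/21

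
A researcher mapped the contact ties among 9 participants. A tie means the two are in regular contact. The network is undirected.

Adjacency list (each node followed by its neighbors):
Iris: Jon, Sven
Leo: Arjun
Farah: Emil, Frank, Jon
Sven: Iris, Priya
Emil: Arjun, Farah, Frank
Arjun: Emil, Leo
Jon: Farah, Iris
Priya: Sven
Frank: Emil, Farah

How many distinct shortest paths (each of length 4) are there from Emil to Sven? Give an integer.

The shortest distance is 4, and the only length-4 path is Emil–Farah–Jon–Iris–Sven. So there is exactly 1 shortest path.

1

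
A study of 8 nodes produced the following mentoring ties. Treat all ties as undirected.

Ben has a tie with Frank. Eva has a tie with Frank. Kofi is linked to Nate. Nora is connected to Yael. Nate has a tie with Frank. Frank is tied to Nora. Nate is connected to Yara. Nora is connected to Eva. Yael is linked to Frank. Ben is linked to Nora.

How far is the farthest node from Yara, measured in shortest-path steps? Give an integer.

3

Distances from Yara: Ben:3, Eva:3, Frank:2, Kofi:2, Nate:1, Nora:3, Yael:3.
The largest is 3 (to Ben, Yael, Eva, and Nora), so the eccentricity of Yara is 3.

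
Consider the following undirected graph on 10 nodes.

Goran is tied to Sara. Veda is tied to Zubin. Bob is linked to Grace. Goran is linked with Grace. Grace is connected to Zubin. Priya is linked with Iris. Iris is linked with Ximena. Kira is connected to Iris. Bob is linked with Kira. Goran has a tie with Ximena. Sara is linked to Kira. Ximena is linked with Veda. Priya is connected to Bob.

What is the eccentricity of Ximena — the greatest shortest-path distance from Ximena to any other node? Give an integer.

3

Distances from Ximena: Bob:3, Goran:1, Grace:2, Iris:1, Kira:2, Priya:2, Sara:2, Veda:1, Zubin:2.
The largest is 3 (to Bob), so the eccentricity of Ximena is 3.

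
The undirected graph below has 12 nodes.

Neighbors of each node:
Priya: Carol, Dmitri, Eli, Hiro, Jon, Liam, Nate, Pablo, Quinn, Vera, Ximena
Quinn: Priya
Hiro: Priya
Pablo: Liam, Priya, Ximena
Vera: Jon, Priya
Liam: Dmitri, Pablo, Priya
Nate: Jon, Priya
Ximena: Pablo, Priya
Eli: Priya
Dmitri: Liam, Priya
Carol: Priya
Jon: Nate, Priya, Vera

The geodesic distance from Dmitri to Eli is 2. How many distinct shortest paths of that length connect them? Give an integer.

The shortest distance is 2, and the only length-2 path is Dmitri–Priya–Eli. So there is exactly 1 shortest path.

1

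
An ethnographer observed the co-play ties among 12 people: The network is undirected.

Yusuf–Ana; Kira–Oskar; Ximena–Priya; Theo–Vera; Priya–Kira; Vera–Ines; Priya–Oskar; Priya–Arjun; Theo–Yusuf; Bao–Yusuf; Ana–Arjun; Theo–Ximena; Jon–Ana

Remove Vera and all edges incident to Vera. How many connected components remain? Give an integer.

Without Vera, the remaining ties split the others into: {Ana, Arjun, Bao, Jon, Kira, Oskar, Priya, Theo, Ximena, Yusuf}; {Ines}.
That's 2 separate components.

2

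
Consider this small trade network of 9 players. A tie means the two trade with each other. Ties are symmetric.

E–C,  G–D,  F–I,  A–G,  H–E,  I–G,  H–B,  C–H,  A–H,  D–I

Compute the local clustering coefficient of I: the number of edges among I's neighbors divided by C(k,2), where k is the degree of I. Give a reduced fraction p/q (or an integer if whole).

1/3

I's neighbors: D, F, and G (k = 3).
Possible neighbor pairs: C(3,2) = 3. Edges among them: D–G → e = 1.
Clustering(I) = 1/3.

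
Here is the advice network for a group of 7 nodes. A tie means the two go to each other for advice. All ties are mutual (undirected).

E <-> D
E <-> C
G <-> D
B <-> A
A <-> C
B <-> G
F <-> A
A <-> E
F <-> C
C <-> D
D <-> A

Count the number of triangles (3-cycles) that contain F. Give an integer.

F's neighbors: A and C.
Neighbor pairs that are themselves tied: F–A–C. Each forms one triangle with F, for 1 in total.

1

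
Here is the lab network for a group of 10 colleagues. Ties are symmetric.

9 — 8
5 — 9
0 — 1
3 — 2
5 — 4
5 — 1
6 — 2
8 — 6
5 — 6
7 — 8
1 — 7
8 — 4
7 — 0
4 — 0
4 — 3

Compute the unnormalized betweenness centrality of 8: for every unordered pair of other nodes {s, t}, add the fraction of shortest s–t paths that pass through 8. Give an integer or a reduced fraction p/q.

Pairs whose geodesics pass through 8 — 4–6: 1/2; 4–9: 1/2; 4–7: 1/2; 3–9: 1/2; 3–7: 1/2; 2–9: 1/2; 2–7: 1; 6–9: 1/2; 6–7: 1; 6–0: 2/4; 9–7: 1; 9–0: 2/4.
All other pairs contribute 0.
Summing the contributions gives betweenness(8) = 15/2.

15/2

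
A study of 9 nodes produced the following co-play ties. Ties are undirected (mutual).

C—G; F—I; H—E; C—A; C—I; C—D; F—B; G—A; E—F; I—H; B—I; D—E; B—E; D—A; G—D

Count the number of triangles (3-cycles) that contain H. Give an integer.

H's neighbors are E and I, but none of them are tied to each other, so no triangle contains H.

0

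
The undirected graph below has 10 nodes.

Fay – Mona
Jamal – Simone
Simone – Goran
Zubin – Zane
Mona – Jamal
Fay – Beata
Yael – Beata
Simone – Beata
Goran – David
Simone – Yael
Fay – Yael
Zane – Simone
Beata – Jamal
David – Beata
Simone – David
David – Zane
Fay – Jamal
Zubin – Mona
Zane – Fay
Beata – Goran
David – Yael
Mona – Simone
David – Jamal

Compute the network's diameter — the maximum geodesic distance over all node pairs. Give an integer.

3

Eccentricity of each node (its greatest distance to any other): Beata:3, David:2, Fay:2, Goran:3, Jamal:2, Mona:2, Simone:2, Yael:3, Zane:2, Zubin:3.
The maximum eccentricity is 3, realized for instance by the pair Yael–Zubin via Yael – David – Zane – Zubin. So the diameter is 3.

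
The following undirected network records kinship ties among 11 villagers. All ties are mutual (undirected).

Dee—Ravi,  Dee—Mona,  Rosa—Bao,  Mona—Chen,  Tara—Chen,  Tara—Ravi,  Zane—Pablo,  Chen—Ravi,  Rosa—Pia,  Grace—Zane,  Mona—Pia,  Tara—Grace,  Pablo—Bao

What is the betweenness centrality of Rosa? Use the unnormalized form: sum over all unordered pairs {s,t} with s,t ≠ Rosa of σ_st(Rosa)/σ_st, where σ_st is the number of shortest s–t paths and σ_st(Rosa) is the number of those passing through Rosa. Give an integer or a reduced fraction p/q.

49/6

Pairs whose geodesics pass through Rosa — Chen–Bao: 1; Ravi–Bao: 2/3; Dee–Bao: 1; Dee–Pablo: 1/2; Mona–Bao: 1; Mona–Pablo: 1; Pia–Bao: 1; Pia–Pablo: 1; Pia–Zane: 1.
All other pairs contribute 0.
Summing the contributions gives betweenness(Rosa) = 49/6.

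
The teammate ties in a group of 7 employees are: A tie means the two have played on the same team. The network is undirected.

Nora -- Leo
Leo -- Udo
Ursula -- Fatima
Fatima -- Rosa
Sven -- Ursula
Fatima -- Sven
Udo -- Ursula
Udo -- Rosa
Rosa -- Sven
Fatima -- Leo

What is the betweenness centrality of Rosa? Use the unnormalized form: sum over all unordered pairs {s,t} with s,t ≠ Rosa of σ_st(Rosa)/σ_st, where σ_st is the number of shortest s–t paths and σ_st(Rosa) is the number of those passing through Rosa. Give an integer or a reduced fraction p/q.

Pairs whose geodesics pass through Rosa — Fatima–Udo: 1/3; Udo–Sven: 1/2.
All other pairs contribute 0.
Summing the contributions gives betweenness(Rosa) = 5/6.

5/6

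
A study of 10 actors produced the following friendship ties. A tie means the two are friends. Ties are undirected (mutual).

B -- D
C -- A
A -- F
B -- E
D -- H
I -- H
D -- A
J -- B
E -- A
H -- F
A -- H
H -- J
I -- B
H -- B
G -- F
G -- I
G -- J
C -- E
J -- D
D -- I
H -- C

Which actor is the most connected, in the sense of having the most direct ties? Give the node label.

H

Degrees — A:5, B:5, C:3, D:5, E:3, F:3, G:3, H:7, I:4, J:4.
The maximum is 7, attained only by H.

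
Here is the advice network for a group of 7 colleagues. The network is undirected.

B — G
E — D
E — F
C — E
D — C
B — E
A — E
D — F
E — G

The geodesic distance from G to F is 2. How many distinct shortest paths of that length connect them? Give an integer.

1

The shortest distance is 2, and the only length-2 path is G–E–F. So there is exactly 1 shortest path.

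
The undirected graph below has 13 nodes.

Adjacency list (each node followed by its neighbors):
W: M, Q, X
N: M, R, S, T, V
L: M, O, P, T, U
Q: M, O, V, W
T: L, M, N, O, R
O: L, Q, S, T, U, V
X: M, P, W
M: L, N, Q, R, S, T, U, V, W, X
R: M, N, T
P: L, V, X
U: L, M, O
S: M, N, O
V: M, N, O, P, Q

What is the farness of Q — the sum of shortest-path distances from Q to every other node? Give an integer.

20

Distances from Q: L:2, M:1, N:2, O:1, P:2, R:2, S:2, T:2, U:2, V:1, W:1, X:2.
Sum = 2 + 1 + 2 + 1 + 2 + 2 + 2 + 2 + 2 + 1 + 1 + 2 = 20.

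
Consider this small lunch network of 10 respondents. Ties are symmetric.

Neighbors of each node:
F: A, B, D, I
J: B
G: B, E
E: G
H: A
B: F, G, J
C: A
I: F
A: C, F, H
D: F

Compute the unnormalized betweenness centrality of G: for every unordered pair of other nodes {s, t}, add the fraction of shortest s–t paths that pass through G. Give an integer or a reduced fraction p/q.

8

Pairs whose geodesics pass through G — F–E: 1; I–E: 1; A–E: 1; D–E: 1; E–H: 1; E–C: 1; E–J: 1; E–B: 1.
All other pairs contribute 0.
Summing the contributions gives betweenness(G) = 8.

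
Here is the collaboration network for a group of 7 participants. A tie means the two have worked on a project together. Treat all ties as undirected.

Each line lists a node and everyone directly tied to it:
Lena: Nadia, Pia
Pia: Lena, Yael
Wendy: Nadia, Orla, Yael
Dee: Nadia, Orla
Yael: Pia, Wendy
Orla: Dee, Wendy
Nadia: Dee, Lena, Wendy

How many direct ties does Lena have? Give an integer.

Lena is directly tied to Nadia and Pia. That is 2 neighbors, so the degree of Lena is 2.

2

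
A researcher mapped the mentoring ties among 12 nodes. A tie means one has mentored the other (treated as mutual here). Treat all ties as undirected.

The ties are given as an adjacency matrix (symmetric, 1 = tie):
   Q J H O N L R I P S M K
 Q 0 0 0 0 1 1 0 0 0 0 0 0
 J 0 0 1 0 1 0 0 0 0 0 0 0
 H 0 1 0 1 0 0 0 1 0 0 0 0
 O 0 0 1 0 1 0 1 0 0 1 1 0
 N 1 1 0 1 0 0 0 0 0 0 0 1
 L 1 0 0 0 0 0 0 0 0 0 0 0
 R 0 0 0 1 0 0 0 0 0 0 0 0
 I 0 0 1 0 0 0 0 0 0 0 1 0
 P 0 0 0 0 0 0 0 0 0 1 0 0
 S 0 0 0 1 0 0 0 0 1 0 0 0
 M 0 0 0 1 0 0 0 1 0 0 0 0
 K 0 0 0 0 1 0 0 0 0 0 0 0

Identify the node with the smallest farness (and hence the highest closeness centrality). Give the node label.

O

Farness (sum of distances to all others) for each node — H:24, I:32, J:26, K:30, L:38, M:26, N:20, O:18, P:36, Q:28, R:28, S:26.
The smallest farness is 18, for O, so O has the highest closeness.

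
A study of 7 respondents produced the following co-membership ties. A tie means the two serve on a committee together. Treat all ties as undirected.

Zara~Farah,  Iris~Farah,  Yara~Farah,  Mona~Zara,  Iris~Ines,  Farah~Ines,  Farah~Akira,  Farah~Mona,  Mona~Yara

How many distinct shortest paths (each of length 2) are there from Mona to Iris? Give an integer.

1

The shortest distance is 2, and the only length-2 path is Mona–Farah–Iris. So there is exactly 1 shortest path.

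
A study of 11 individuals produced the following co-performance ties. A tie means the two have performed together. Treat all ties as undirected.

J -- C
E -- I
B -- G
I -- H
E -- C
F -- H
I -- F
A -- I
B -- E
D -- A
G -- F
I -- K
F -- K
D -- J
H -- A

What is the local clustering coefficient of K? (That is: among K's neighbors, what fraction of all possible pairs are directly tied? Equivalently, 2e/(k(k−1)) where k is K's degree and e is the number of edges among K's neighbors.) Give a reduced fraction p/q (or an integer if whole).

1

K's neighbors: F and I (k = 2).
Possible neighbor pairs: C(2,2) = 1. Edges among them: F–I → e = 1.
Clustering(K) = 1/1.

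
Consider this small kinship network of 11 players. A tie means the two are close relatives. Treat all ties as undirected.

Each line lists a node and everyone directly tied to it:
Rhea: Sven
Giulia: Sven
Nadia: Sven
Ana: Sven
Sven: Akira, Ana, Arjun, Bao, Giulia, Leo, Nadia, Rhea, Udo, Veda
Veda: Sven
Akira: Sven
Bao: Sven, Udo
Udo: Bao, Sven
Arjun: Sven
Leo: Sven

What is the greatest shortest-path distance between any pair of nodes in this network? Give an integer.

2

Eccentricity of each node (its greatest distance to any other): Akira:2, Ana:2, Arjun:2, Bao:2, Giulia:2, Leo:2, Nadia:2, Rhea:2, Sven:1, Udo:2, Veda:2.
The maximum eccentricity is 2, realized for instance by the pair Veda–Akira via Veda – Sven – Akira. So the diameter is 2.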